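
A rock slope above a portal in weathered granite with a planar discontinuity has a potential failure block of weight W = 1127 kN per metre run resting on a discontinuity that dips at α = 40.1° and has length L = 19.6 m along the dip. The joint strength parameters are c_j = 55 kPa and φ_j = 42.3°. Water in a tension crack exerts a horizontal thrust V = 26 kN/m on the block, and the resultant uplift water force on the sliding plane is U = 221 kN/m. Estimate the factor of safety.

FS = 2.21

Resolving the block weight along and normal to the plane and applying the Mohr–Coulomb strength on the joint:
N' = W cosα − U − V sinα = 1127·cos40.1° − 221 − 26·sin40.1° = 624.3 kN/m
Driving force T = W sinα + V cosα = 1127·sin40.1° + 26·cos40.1° = 745.8 kN/m
Resisting force R = c_j·L + N'·tanφ_j = 55·19.6 + 624.3·tan42.3° = 1078.0 + 568.1 = 1646.1 kN/m
FS = R / T = 1646.1 / 745.8 = 2.207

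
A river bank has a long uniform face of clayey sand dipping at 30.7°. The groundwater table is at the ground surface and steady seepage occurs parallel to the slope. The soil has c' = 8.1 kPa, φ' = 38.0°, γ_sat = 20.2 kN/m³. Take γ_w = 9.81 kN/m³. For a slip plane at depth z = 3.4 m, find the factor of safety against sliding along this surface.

With seepage parallel to the slope and the water table at the surface, the effective normal stress on the slip plane uses the buoyant unit weight γ' = γ_sat − γ_w while the driving shear stress uses γ_sat:
FS = [c' + γ' z cos²β tanφ'] / [γ_sat z sinβ cosβ]
γ' = 20.2 − 9.81 = 10.39 kN/m³
Numerator = 8.1 + 10.39·3.4·cos²30.7°·tan38.0° = 8.1 + 10.39·3.4·0.7393·0.7813 = 28.506 kPa
Denominator = 20.2·3.4·sin30.7°·cos30.7° = 20.2·3.4·0.5105·0.8599 = 30.150 kPa
FS = 28.506 / 30.150 = 0.945

FS = 0.95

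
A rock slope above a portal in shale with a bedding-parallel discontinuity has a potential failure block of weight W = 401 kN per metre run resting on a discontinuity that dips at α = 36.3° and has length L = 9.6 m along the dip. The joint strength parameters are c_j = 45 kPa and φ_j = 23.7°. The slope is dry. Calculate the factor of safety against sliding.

Resolving the block weight along and normal to the plane and applying the Mohr–Coulomb strength on the joint:
N' = W cosα = 401·cos36.3° = 323.2 kN/m
Driving force T = W sinα = 401·sin36.3° = 237.4 kN/m
Resisting force R = c_j·L + N'·tanφ_j = 45·9.6 + 323.2·tan23.7° = 432.0 + 141.9 = 573.9 kN/m
FS = R / T = 573.9 / 237.4 = 2.417

FS = 2.42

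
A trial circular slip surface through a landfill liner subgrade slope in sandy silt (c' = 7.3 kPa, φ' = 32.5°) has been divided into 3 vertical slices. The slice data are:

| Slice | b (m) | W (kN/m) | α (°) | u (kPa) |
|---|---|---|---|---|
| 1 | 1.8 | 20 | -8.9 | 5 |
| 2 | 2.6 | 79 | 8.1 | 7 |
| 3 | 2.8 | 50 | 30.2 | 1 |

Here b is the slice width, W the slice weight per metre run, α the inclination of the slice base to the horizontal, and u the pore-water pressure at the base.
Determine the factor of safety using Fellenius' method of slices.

Ordinary method of slices: FS = Σ[c'·Δl_i + (W_i cosα_i − u_i·Δl_i)·tanφ'] / Σ W_i sinα_i, with Δl_i = b_i / cosα_i.
Slice 1: Δl = 1.8/cos(-8.9°) = 1.822 m; N'_1 = 20·cos(-8.9°) − 5·1.822 = 10.6; c'Δl = 13.30; W sinα = -3.1
Slice 2: Δl = 2.6/cos8.1° = 2.626 m; N'_2 = 79·cos8.1° − 7·2.626 = 59.8; c'Δl = 19.17; W sinα = 11.1
Slice 3: Δl = 2.8/cos30.2° = 3.240 m; N'_3 = 50·cos30.2° − 1·3.240 = 40.0; c'Δl = 23.65; W sinα = 25.2
Σc'Δl = 56.1 kN/m; ΣN' = 110.5 kN/m; ΣW sinα = 33.2 kN/m
Resisting = 56.1 + 110.5·tan32.5° = 56.1 + 70.4 = 126.5 kN/m
FS = 126.5 / 33.2 = 3.811

FS = 3.81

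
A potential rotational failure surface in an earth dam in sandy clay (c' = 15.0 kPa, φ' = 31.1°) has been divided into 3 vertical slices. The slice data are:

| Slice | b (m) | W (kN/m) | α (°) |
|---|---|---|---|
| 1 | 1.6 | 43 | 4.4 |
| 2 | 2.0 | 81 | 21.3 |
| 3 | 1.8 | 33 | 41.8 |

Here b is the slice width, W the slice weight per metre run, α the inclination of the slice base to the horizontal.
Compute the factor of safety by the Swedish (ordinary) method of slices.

Ordinary method of slices: FS = Σ[c'·Δl_i + (W_i cosα_i)·tanφ'] / Σ W_i sinα_i, with Δl_i = b_i / cosα_i.
Slice 1: Δl = 1.6/cos4.4° = 1.605 m; N'_1 = 43·cos4.4° = 42.9; c'Δl = 24.07; W sinα = 3.3
Slice 2: Δl = 2.0/cos21.3° = 2.147 m; N'_2 = 81·cos21.3° = 75.5; c'Δl = 32.20; W sinα = 29.4
Slice 3: Δl = 1.8/cos41.8° = 2.415 m; N'_3 = 33·cos41.8° = 24.6; c'Δl = 36.22; W sinα = 22.0
Σc'Δl = 92.5 kN/m; ΣN' = 142.9 kN/m; ΣW sinα = 54.7 kN/m
Resisting = 92.5 + 142.9·tan31.1° = 92.5 + 86.2 = 178.7 kN/m
FS = 178.7 / 54.7 = 3.266

FS = 3.27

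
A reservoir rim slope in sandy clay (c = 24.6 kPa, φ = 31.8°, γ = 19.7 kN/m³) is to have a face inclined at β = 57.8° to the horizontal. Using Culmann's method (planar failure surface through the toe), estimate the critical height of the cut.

Culmann's analysis gives the critical failure plane at α_cr = (β + φ)/2 = (57.8 + 31.8)/2 = 44.8°, and the critical height
H_c = (4c/γ) · sinβ cosφ / [1 − cos(β − φ)]
    = (4·24.6/19.7) · sin57.8°·cos31.8° / [1 − cos(26.0°)]
    = 4.995 · 0.8462·0.8499 / [1 − 0.8988]
    = 4.995 · 0.7192 / 0.1012
    = 35.49 m

H_c = 35.49 m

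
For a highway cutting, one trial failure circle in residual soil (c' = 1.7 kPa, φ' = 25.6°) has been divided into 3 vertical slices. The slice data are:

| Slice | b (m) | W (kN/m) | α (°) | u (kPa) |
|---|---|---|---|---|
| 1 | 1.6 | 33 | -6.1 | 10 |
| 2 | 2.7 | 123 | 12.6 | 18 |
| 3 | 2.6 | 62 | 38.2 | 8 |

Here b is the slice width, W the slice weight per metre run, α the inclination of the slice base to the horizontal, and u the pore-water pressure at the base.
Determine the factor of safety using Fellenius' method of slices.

FS = 1.06

Ordinary method of slices: FS = Σ[c'·Δl_i + (W_i cosα_i − u_i·Δl_i)·tanφ'] / Σ W_i sinα_i, with Δl_i = b_i / cosα_i.
Slice 1: Δl = 1.6/cos(-6.1°) = 1.609 m; N'_1 = 33·cos(-6.1°) − 10·1.609 = 16.7; c'Δl = 2.74; W sinα = -3.5
Slice 2: Δl = 2.7/cos12.6° = 2.767 m; N'_2 = 123·cos12.6° − 18·2.767 = 70.2; c'Δl = 4.70; W sinα = 26.8
Slice 3: Δl = 2.6/cos38.2° = 3.308 m; N'_3 = 62·cos38.2° − 8·3.308 = 22.3; c'Δl = 5.62; W sinα = 38.3
Σc'Δl = 13.1 kN/m; ΣN' = 109.2 kN/m; ΣW sinα = 61.7 kN/m
Resisting = 13.1 + 109.2·tan25.6° = 13.1 + 52.3 = 65.4 kN/m
FS = 65.4 / 61.7 = 1.060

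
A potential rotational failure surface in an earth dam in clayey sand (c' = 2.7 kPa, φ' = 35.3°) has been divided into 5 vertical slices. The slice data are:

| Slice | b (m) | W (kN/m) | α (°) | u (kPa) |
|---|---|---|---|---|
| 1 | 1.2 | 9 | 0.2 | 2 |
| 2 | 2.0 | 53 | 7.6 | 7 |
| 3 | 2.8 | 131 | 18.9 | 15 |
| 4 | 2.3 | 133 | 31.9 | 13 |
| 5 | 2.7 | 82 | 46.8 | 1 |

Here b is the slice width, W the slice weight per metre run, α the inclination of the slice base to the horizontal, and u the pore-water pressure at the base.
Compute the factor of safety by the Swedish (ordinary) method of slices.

Ordinary method of slices: FS = Σ[c'·Δl_i + (W_i cosα_i − u_i·Δl_i)·tanφ'] / Σ W_i sinα_i, with Δl_i = b_i / cosα_i.
Slice 1: Δl = 1.2/cos0.2° = 1.200 m; N'_1 = 9·cos0.2° − 2·1.200 = 6.6; c'Δl = 3.24; W sinα = 0.0
Slice 2: Δl = 2.0/cos7.6° = 2.018 m; N'_2 = 53·cos7.6° − 7·2.018 = 38.4; c'Δl = 5.45; W sinα = 7.0
Slice 3: Δl = 2.8/cos18.9° = 2.960 m; N'_3 = 131·cos18.9° − 15·2.960 = 79.5; c'Δl = 7.99; W sinα = 42.4
Slice 4: Δl = 2.3/cos31.9° = 2.709 m; N'_4 = 133·cos31.9° − 13·2.709 = 77.7; c'Δl = 7.31; W sinα = 70.3
Slice 5: Δl = 2.7/cos46.8° = 3.944 m; N'_5 = 82·cos46.8° − 1·3.944 = 52.2; c'Δl = 10.65; W sinα = 59.8
Σc'Δl = 34.6 kN/m; ΣN' = 254.4 kN/m; ΣW sinα = 179.5 kN/m
Resisting = 34.6 + 254.4·tan35.3° = 34.6 + 180.2 = 214.8 kN/m
FS = 214.8 / 179.5 = 1.196

FS = 1.20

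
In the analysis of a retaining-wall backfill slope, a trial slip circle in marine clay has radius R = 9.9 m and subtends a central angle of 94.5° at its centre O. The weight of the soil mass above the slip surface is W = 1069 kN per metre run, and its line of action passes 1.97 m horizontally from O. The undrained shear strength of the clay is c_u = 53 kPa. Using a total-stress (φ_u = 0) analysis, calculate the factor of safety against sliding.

FS = 4.07

Taking moments about the centre O, the resisting moment is provided by the undrained shear strength acting along the arc:
Arc length L_a = R·θ = 9.9·(94.5°·π/180) = 9.9·1.6493 = 16.33 m
M_R = c_u·L_a·R = 53·16.33·9.9 = 8567.5 kN·m/m
M_D = W·d = 1069·1.97 = 2105.9 kN·m/m
FS = M_R / M_D = 8567.5 / 2105.9 = 4.068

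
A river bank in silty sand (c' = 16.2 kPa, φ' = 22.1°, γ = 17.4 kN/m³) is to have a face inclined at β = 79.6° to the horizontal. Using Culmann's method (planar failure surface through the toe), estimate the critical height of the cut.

H_c = 7.33 m

Culmann's analysis gives the critical failure plane at α_cr = (β + φ')/2 = (79.6 + 22.1)/2 = 50.8°, and the critical height
H_c = (4c'/γ) · sinβ cosφ' / [1 − cos(β − φ')]
    = (4·16.2/17.4) · sin79.6°·cos22.1° / [1 − cos(57.5°)]
    = 3.724 · 0.9836·0.9265 / [1 − 0.5373]
    = 3.724 · 0.9113 / 0.4627
    = 7.33 m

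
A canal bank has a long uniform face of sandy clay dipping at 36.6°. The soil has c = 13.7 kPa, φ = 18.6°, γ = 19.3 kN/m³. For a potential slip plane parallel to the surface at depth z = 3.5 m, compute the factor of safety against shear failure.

For an infinite slope with a slip plane parallel to the surface (no pore pressure): FS = [c + γz cos²β tanφ] / [γz sinβ cosβ].
γz = 19.3·3.5 = 67.55 kN/m²
Numerator = 13.7 + 67.55·cos²36.6°·tan18.6° = 13.7 + 67.55·0.6445·0.3365 = 28.352 kPa
Denominator = 67.55·sin36.6°·cos36.6° = 67.55·0.5962·0.8028 = 32.333 kPa
FS = 28.352 / 32.333 = 0.877

FS = 0.88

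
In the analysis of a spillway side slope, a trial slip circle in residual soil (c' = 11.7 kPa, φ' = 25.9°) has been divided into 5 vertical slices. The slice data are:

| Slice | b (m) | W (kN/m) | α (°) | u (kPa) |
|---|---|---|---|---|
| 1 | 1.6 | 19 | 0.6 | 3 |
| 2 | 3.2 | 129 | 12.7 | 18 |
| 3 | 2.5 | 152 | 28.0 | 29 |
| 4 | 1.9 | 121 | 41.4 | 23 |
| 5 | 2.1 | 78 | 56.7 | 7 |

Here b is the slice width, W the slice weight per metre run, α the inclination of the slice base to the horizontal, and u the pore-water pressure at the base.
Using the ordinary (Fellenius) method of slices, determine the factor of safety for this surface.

Ordinary method of slices: FS = Σ[c'·Δl_i + (W_i cosα_i − u_i·Δl_i)·tanφ'] / Σ W_i sinα_i, with Δl_i = b_i / cosα_i.
Slice 1: Δl = 1.6/cos0.6° = 1.600 m; N'_1 = 19·cos0.6° − 3·1.600 = 14.2; c'Δl = 18.72; W sinα = 0.2
Slice 2: Δl = 3.2/cos12.7° = 3.280 m; N'_2 = 129·cos12.7° − 18·3.280 = 66.8; c'Δl = 38.38; W sinα = 28.4
Slice 3: Δl = 2.5/cos28.0° = 2.831 m; N'_3 = 152·cos28.0° − 29·2.831 = 52.1; c'Δl = 33.13; W sinα = 71.4
Slice 4: Δl = 1.9/cos41.4° = 2.533 m; N'_4 = 121·cos41.4° − 23·2.533 = 32.5; c'Δl = 29.64; W sinα = 80.0
Slice 5: Δl = 2.1/cos56.7° = 3.825 m; N'_5 = 78·cos56.7° − 7·3.825 = 16.0; c'Δl = 44.75; W sinα = 65.2
Σc'Δl = 164.6 kN/m; ΣN' = 181.6 kN/m; ΣW sinα = 245.1 kN/m
Resisting = 164.6 + 181.6·tan25.9° = 164.6 + 88.2 = 252.8 kN/m
FS = 252.8 / 245.1 = 1.031

FS = 1.03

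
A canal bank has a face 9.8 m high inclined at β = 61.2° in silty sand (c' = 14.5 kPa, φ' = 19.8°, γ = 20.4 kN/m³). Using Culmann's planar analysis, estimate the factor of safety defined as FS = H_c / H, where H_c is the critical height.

FS = 0.96

H_c = (4c'/γ) · sinβ cosφ' / [1 − cos(β − φ')]
    = (4·14.5/20.4) · sin61.2°·cos19.8° / [1 − cos41.4°]
    = 2.843 · 0.8245 / 0.2499 = 9.38 m
FS = H_c / H = 9.38 / 9.8 = 0.957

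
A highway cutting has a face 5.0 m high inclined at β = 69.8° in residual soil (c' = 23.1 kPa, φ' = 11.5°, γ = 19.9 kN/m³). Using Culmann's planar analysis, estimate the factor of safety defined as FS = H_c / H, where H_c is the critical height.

H_c = (4c'/γ) · sinβ cosφ' / [1 − cos(β − φ')]
    = (4·23.1/19.9) · sin69.8°·cos11.5° / [1 − cos58.3°]
    = 4.643 · 0.9197 / 0.4745 = 9.00 m
FS = H_c / H = 9.00 / 5.0 = 1.800

FS = 1.80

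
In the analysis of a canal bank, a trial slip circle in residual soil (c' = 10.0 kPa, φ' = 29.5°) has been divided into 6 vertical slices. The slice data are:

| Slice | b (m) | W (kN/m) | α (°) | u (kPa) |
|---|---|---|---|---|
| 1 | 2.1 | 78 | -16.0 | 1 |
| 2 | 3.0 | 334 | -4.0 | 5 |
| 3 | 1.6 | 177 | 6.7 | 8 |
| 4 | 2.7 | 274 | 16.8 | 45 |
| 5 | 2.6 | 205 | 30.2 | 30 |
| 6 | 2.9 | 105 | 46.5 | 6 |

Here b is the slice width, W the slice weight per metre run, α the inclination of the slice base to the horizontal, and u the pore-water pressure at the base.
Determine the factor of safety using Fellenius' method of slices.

Ordinary method of slices: FS = Σ[c'·Δl_i + (W_i cosα_i − u_i·Δl_i)·tanφ'] / Σ W_i sinα_i, with Δl_i = b_i / cosα_i.
Slice 1: Δl = 2.1/cos(-16.0°) = 2.185 m; N'_1 = 78·cos(-16.0°) − 1·2.185 = 72.8; c'Δl = 21.85; W sinα = -21.5
Slice 2: Δl = 3.0/cos(-4.0°) = 3.007 m; N'_2 = 334·cos(-4.0°) − 5·3.007 = 318.1; c'Δl = 30.07; W sinα = -23.3
Slice 3: Δl = 1.6/cos6.7° = 1.611 m; N'_3 = 177·cos6.7° − 8·1.611 = 162.9; c'Δl = 16.11; W sinα = 20.7
Slice 4: Δl = 2.7/cos16.8° = 2.820 m; N'_4 = 274·cos16.8° − 45·2.820 = 135.4; c'Δl = 28.20; W sinα = 79.2
Slice 5: Δl = 2.6/cos30.2° = 3.008 m; N'_5 = 205·cos30.2° − 30·3.008 = 86.9; c'Δl = 30.08; W sinα = 103.1
Slice 6: Δl = 2.9/cos46.5° = 4.213 m; N'_6 = 105·cos46.5° − 6·4.213 = 47.0; c'Δl = 42.13; W sinα = 76.2
Σc'Δl = 168.4 kN/m; ΣN' = 823.2 kN/m; ΣW sinα = 234.3 kN/m
Resisting = 168.4 + 823.2·tan29.5° = 168.4 + 465.7 = 634.2 kN/m
FS = 634.2 / 234.3 = 2.706

FS = 2.71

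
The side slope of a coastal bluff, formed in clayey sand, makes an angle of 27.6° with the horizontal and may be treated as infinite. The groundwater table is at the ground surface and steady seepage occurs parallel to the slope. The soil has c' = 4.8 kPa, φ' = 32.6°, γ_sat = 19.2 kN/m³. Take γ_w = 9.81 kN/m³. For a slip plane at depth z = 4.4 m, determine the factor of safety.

FS = 0.74

With seepage parallel to the slope and the water table at the surface, the effective normal stress on the slip plane uses the buoyant unit weight γ' = γ_sat − γ_w while the driving shear stress uses γ_sat:
FS = [c' + γ' z cos²β tanφ'] / [γ_sat z sinβ cosβ]
γ' = 19.2 − 9.81 = 9.39 kN/m³
Numerator = 4.8 + 9.39·4.4·cos²27.6°·tan32.6° = 4.8 + 9.39·4.4·0.7854·0.6395 = 25.551 kPa
Denominator = 19.2·4.4·sin27.6°·cos27.6° = 19.2·4.4·0.4633·0.8862 = 34.685 kPa
FS = 25.551 / 34.685 = 0.737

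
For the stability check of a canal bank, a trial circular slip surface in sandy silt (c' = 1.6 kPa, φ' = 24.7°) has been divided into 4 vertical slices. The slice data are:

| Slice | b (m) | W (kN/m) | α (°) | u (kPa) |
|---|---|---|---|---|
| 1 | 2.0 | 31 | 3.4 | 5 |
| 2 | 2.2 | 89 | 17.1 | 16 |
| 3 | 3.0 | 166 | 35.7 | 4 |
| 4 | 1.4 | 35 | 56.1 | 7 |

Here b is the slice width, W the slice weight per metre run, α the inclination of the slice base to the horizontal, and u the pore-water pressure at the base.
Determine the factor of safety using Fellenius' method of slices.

Ordinary method of slices: FS = Σ[c'·Δl_i + (W_i cosα_i − u_i·Δl_i)·tanφ'] / Σ W_i sinα_i, with Δl_i = b_i / cosα_i.
Slice 1: Δl = 2.0/cos3.4° = 2.004 m; N'_1 = 31·cos3.4° − 5·2.004 = 20.9; c'Δl = 3.21; W sinα = 1.8
Slice 2: Δl = 2.2/cos17.1° = 2.302 m; N'_2 = 89·cos17.1° − 16·2.302 = 48.2; c'Δl = 3.68; W sinα = 26.2
Slice 3: Δl = 3.0/cos35.7° = 3.694 m; N'_3 = 166·cos35.7° − 4·3.694 = 120.0; c'Δl = 5.91; W sinα = 96.9
Slice 4: Δl = 1.4/cos56.1° = 2.510 m; N'_4 = 35·cos56.1° − 7·2.510 = 2.0; c'Δl = 4.02; W sinα = 29.1
Σc'Δl = 16.8 kN/m; ΣN' = 191.1 kN/m; ΣW sinα = 153.9 kN/m
Resisting = 16.8 + 191.1·tan24.7° = 16.8 + 87.9 = 104.7 kN/m
FS = 104.7 / 153.9 = 0.680

FS = 0.68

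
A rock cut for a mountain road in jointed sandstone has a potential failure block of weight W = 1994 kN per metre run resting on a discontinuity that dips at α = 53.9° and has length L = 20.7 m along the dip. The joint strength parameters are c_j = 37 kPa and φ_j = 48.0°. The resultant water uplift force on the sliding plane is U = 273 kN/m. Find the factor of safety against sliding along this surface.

Resolving the block weight along and normal to the plane and applying the Mohr–Coulomb strength on the joint:
N' = W cosα − U = 1994·cos53.9° − 273 = 901.9 kN/m
Driving force T = W sinα = 1994·sin53.9° = 1611.1 kN/m
Resisting force R = c_j·L + N'·tanφ_j = 37·20.7 + 901.9·tan48.0° = 765.9 + 1001.6 = 1767.5 kN/m
FS = R / T = 1767.5 / 1611.1 = 1.097

FS = 1.10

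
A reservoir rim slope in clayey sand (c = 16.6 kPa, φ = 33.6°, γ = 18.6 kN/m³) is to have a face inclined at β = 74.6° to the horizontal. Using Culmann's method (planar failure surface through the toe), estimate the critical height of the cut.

H_c = 11.69 m

Culmann's analysis gives the critical failure plane at α_cr = (β + φ)/2 = (74.6 + 33.6)/2 = 54.1°, and the critical height
H_c = (4c/γ) · sinβ cosφ / [1 − cos(β − φ)]
    = (4·16.6/18.6) · sin74.6°·cos33.6° / [1 − cos(41.0°)]
    = 3.570 · 0.9641·0.8329 / [1 − 0.7547]
    = 3.570 · 0.8030 / 0.2453
    = 11.69 m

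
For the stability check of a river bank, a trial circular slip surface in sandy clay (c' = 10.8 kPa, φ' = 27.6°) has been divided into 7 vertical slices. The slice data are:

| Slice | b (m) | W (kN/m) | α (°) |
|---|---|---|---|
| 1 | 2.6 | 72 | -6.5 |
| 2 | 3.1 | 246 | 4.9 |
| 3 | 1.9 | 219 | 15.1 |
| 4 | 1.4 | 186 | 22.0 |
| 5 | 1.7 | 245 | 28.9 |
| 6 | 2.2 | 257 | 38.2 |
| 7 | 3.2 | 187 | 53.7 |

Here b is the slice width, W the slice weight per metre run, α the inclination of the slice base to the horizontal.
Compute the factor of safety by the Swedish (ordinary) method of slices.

FS = 1.50

Ordinary method of slices: FS = Σ[c'·Δl_i + (W_i cosα_i)·tanφ'] / Σ W_i sinα_i, with Δl_i = b_i / cosα_i.
Slice 1: Δl = 2.6/cos(-6.5°) = 2.617 m; N'_1 = 72·cos(-6.5°) = 71.5; c'Δl = 28.26; W sinα = -8.2
Slice 2: Δl = 3.1/cos4.9° = 3.111 m; N'_2 = 246·cos4.9° = 245.1; c'Δl = 33.60; W sinα = 21.0
Slice 3: Δl = 1.9/cos15.1° = 1.968 m; N'_3 = 219·cos15.1° = 211.4; c'Δl = 21.25; W sinα = 57.1
Slice 4: Δl = 1.4/cos22.0° = 1.510 m; N'_4 = 186·cos22.0° = 172.5; c'Δl = 16.31; W sinα = 69.7
Slice 5: Δl = 1.7/cos28.9° = 1.942 m; N'_5 = 245·cos28.9° = 214.5; c'Δl = 20.97; W sinα = 118.4
Slice 6: Δl = 2.2/cos38.2° = 2.799 m; N'_6 = 257·cos38.2° = 202.0; c'Δl = 30.23; W sinα = 158.9
Slice 7: Δl = 3.2/cos53.7° = 5.405 m; N'_7 = 187·cos53.7° = 110.7; c'Δl = 58.38; W sinα = 150.7
Σc'Δl = 209.0 kN/m; ΣN' = 1227.7 kN/m; ΣW sinα = 567.6 kN/m
Resisting = 209.0 + 1227.7·tan27.6° = 209.0 + 641.8 = 850.8 kN/m
FS = 850.8 / 567.6 = 1.499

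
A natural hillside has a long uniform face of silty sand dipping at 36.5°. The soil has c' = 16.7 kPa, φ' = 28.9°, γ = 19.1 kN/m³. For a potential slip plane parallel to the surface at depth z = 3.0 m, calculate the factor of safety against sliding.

For an infinite slope with a slip plane parallel to the surface (no pore pressure): FS = [c' + γz cos²β tanφ'] / [γz sinβ cosβ].
γz = 19.1·3.0 = 57.30 kN/m²
Numerator = 16.7 + 57.30·cos²36.5°·tan28.9° = 16.7 + 57.30·0.6462·0.5520 = 37.140 kPa
Denominator = 57.30·sin36.5°·cos36.5° = 57.30·0.5948·0.8039 = 27.398 kPa
FS = 37.140 / 27.398 = 1.356

FS = 1.36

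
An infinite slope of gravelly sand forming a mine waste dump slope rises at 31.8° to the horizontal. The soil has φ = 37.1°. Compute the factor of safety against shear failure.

For a dry cohesionless infinite slope the factor of safety is FS = tanφ / tanβ.
FS = tan37.1° / tan31.8° = 0.7563 / 0.6200 = 1.220

FS = 1.22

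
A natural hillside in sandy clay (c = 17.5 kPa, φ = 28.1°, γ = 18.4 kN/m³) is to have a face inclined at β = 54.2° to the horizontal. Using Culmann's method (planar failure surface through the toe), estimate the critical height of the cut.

Culmann's analysis gives the critical failure plane at α_cr = (β + φ)/2 = (54.2 + 28.1)/2 = 41.2°, and the critical height
H_c = (4c/γ) · sinβ cosφ / [1 − cos(β − φ)]
    = (4·17.5/18.4) · sin54.2°·cos28.1° / [1 − cos(26.1°)]
    = 3.804 · 0.8111·0.8821 / [1 − 0.8980]
    = 3.804 · 0.7155 / 0.1020
    = 26.69 m

H_c = 26.69 m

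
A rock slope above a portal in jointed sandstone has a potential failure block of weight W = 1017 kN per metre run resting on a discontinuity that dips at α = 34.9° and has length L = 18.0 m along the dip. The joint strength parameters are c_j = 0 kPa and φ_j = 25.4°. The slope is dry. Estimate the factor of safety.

FS = 0.68

Resolving the block weight along and normal to the plane and applying the Mohr–Coulomb strength on the joint:
N' = W cosα = 1017·cos34.9° = 834.1 kN/m
Driving force T = W sinα = 1017·sin34.9° = 581.9 kN/m
Resisting force R = c_j·L + N'·tanφ_j = 0·18.0 + 834.1·tan25.4° = 0.0 + 396.1 = 396.1 kN/m
FS = R / T = 396.1 / 581.9 = 0.681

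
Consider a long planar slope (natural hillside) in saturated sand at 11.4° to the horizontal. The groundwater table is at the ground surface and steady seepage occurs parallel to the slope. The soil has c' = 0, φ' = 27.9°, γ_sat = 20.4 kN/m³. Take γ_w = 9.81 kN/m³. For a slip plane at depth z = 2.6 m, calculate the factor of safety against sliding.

FS = 1.36

With seepage parallel to the slope and the water table at the surface, the effective normal stress on the slip plane uses the buoyant unit weight γ' = γ_sat − γ_w while the driving shear stress uses γ_sat:
FS = [c' + γ' z cos²β tanφ'] / [γ_sat z sinβ cosβ]
(For c' = 0 this reduces to FS = (γ'/γ_sat)·tanφ'/tanβ.)
γ' = 20.4 − 9.81 = 10.59 kN/m³
Numerator = 0.0 + 10.59·2.6·cos²11.4°·tan27.9° = 0.0 + 10.59·2.6·0.9609·0.5295 = 14.009 kPa
Denominator = 20.4·2.6·sin11.4°·cos11.4° = 20.4·2.6·0.1977·0.9803 = 10.277 kPa
FS = 14.009 / 10.277 = 1.363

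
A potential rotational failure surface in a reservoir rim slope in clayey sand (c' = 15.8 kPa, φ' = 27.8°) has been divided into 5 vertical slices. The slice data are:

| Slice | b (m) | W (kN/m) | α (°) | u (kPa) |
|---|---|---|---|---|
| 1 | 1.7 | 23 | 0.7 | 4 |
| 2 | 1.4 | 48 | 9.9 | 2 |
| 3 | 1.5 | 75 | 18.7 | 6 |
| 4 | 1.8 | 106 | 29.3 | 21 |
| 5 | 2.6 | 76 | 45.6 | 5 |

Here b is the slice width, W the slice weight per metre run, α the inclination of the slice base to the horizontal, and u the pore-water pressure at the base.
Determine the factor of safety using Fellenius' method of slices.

FS = 1.98

Ordinary method of slices: FS = Σ[c'·Δl_i + (W_i cosα_i − u_i·Δl_i)·tanφ'] / Σ W_i sinα_i, with Δl_i = b_i / cosα_i.
Slice 1: Δl = 1.7/cos0.7° = 1.700 m; N'_1 = 23·cos0.7° − 4·1.700 = 16.2; c'Δl = 26.86; W sinα = 0.3
Slice 2: Δl = 1.4/cos9.9° = 1.421 m; N'_2 = 48·cos9.9° − 2·1.421 = 44.4; c'Δl = 22.45; W sinα = 8.3
Slice 3: Δl = 1.5/cos18.7° = 1.584 m; N'_3 = 75·cos18.7° − 6·1.584 = 61.5; c'Δl = 25.02; W sinα = 24.0
Slice 4: Δl = 1.8/cos29.3° = 2.064 m; N'_4 = 106·cos29.3° − 21·2.064 = 49.1; c'Δl = 32.61; W sinα = 51.9
Slice 5: Δl = 2.6/cos45.6° = 3.716 m; N'_5 = 76·cos45.6° − 5·3.716 = 34.6; c'Δl = 58.71; W sinα = 54.3
Σc'Δl = 165.7 kN/m; ΣN' = 205.9 kN/m; ΣW sinα = 138.8 kN/m
Resisting = 165.7 + 205.9·tan27.8° = 165.7 + 108.5 = 274.2 kN/m
FS = 274.2 / 138.8 = 1.976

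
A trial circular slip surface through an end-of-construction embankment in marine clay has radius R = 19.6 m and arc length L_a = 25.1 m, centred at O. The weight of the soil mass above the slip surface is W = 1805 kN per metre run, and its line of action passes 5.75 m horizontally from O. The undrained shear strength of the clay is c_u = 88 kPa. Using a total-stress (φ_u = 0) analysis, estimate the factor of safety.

Taking moments about the centre O, the resisting moment is provided by the undrained shear strength acting along the arc:
M_R = c_u·L_a·R = 88·25.10·19.6 = 43292.5 kN·m/m
M_D = W·d = 1805·5.75 = 10378.8 kN·m/m
FS = M_R / M_D = 43292.5 / 10378.8 = 4.171

FS = 4.17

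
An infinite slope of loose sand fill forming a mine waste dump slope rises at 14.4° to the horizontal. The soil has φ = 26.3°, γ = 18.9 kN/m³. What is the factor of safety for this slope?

For a dry cohesionless infinite slope the factor of safety is FS = tanφ / tanβ.
FS = tan26.3° / tan14.4° = 0.4942 / 0.2568 = 1.925

FS = 1.92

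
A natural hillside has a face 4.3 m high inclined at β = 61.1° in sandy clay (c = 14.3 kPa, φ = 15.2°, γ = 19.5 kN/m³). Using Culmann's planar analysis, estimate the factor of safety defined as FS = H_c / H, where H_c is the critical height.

FS = 1.90

H_c = (4c/γ) · sinβ cosφ / [1 − cos(β − φ)]
    = (4·14.3/19.5) · sin61.1°·cos15.2° / [1 − cos45.9°]
    = 2.933 · 0.8448 / 0.3041 = 8.15 m
FS = H_c / H = 8.15 / 4.3 = 1.895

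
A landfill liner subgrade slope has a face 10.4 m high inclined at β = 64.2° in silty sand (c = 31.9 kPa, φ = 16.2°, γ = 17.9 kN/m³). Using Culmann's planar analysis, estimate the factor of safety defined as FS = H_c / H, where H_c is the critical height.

FS = 1.79

H_c = (4c/γ) · sinβ cosφ / [1 − cos(β − φ)]
    = (4·31.9/17.9) · sin64.2°·cos16.2° / [1 − cos48.0°]
    = 7.128 · 0.8646 / 0.3309 = 18.63 m
FS = H_c / H = 18.63 / 10.4 = 1.791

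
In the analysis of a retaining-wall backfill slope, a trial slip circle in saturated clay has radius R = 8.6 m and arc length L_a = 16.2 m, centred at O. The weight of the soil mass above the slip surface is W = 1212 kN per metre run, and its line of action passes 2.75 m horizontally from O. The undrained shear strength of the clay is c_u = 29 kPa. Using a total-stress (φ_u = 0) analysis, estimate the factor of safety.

FS = 1.21

Taking moments about the centre O, the resisting moment is provided by the undrained shear strength acting along the arc:
M_R = c_u·L_a·R = 29·16.20·8.6 = 4040.3 kN·m/m
M_D = W·d = 1212·2.75 = 3333.0 kN·m/m
FS = M_R / M_D = 4040.3 / 3333.0 = 1.212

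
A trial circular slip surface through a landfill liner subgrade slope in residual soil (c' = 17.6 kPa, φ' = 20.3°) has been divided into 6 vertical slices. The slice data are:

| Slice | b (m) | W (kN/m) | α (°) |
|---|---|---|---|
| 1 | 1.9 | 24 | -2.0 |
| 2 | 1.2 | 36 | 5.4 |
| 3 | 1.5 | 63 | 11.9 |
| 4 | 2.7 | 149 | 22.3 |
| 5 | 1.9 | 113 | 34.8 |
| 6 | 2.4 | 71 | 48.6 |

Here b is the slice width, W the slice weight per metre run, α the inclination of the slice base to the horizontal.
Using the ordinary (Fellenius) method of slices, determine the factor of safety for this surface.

Ordinary method of slices: FS = Σ[c'·Δl_i + (W_i cosα_i)·tanφ'] / Σ W_i sinα_i, with Δl_i = b_i / cosα_i.
Slice 1: Δl = 1.9/cos(-2.0°) = 1.901 m; N'_1 = 24·cos(-2.0°) = 24.0; c'Δl = 33.46; W sinα = -0.8
Slice 2: Δl = 1.2/cos5.4° = 1.205 m; N'_2 = 36·cos5.4° = 35.8; c'Δl = 21.21; W sinα = 3.4
Slice 3: Δl = 1.5/cos11.9° = 1.533 m; N'_3 = 63·cos11.9° = 61.6; c'Δl = 26.98; W sinα = 13.0
Slice 4: Δl = 2.7/cos22.3° = 2.918 m; N'_4 = 149·cos22.3° = 137.9; c'Δl = 51.36; W sinα = 56.5
Slice 5: Δl = 1.9/cos34.8° = 2.314 m; N'_5 = 113·cos34.8° = 92.8; c'Δl = 40.72; W sinα = 64.5
Slice 6: Δl = 2.4/cos48.6° = 3.629 m; N'_6 = 71·cos48.6° = 47.0; c'Δl = 63.87; W sinα = 53.3
Σc'Δl = 237.6 kN/m; ΣN' = 399.1 kN/m; ΣW sinα = 189.8 kN/m
Resisting = 237.6 + 399.1·tan20.3° = 237.6 + 147.6 = 385.2 kN/m
FS = 385.2 / 189.8 = 2.029

FS = 2.03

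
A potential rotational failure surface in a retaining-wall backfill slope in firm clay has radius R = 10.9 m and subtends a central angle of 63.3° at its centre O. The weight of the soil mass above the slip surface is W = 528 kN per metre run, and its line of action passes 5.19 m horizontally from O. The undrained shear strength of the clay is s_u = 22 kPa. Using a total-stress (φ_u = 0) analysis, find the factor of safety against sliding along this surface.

Taking moments about the centre O, the resisting moment is provided by the undrained shear strength acting along the arc:
Arc length L_a = R·θ = 10.9·(63.3°·π/180) = 10.9·1.1048 = 12.04 m
M_R = s_u·L_a·R = 22·12.04·10.9 = 2887.7 kN·m/m
M_D = W·d = 528·5.19 = 2740.3 kN·m/m
FS = M_R / M_D = 2887.7 / 2740.3 = 1.054

FS = 1.05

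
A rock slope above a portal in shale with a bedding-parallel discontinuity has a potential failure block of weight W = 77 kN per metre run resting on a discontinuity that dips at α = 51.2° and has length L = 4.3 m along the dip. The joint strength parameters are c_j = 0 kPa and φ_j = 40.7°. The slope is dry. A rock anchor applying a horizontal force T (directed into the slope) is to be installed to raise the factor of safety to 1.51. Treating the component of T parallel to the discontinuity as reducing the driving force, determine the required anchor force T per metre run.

Resolving forces along and normal to the sliding plane, with the horizontal anchor force T adding T·sinα to the effective normal force and T·cosα acting up the plane against the driving force:
FS = [c_jL + (W cosα + T sinα) tanφ_j] / [W sinα − T cosα]
Without the anchor: N' = 48.2 kN/m, driving T_d = 60.0 kN/m, resisting R = 0·4.3 + 48.2·tan40.7° = 41.5 kN/m, FS = 0.69.
Setting FS = 1.51 and solving for T:
1.51·(60.0 − T cos51.2°) = 41.5 + T sin51.2°·tan40.7°
T·(sin51.2°·tan40.7° + 1.51·cos51.2°) = 1.51·60.0 − 41.5
T·(0.7793·0.8601 + 1.51·0.6266) = 90.6 − 41.5 = 49.1
T·1.6165 = 49.1
T = 30.4 kN/m

T = 30 kN/m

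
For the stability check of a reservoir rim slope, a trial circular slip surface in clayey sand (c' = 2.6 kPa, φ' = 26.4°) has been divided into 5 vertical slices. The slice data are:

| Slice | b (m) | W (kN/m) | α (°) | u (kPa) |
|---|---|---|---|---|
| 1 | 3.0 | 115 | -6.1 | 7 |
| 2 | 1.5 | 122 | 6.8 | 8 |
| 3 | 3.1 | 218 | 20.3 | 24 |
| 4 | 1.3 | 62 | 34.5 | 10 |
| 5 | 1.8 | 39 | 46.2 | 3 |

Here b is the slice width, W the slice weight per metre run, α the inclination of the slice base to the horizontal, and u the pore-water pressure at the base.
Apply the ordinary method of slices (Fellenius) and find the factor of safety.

Ordinary method of slices: FS = Σ[c'·Δl_i + (W_i cosα_i − u_i·Δl_i)·tanφ'] / Σ W_i sinα_i, with Δl_i = b_i / cosα_i.
Slice 1: Δl = 3.0/cos(-6.1°) = 3.017 m; N'_1 = 115·cos(-6.1°) − 7·3.017 = 93.2; c'Δl = 7.84; W sinα = -12.2
Slice 2: Δl = 1.5/cos6.8° = 1.511 m; N'_2 = 122·cos6.8° − 8·1.511 = 109.1; c'Δl = 3.93; W sinα = 14.4
Slice 3: Δl = 3.1/cos20.3° = 3.305 m; N'_3 = 218·cos20.3° − 24·3.305 = 125.1; c'Δl = 8.59; W sinα = 75.6
Slice 4: Δl = 1.3/cos34.5° = 1.577 m; N'_4 = 62·cos34.5° − 10·1.577 = 35.3; c'Δl = 4.10; W sinα = 35.1
Slice 5: Δl = 1.8/cos46.2° = 2.601 m; N'_5 = 39·cos46.2° − 3·2.601 = 19.2; c'Δl = 6.76; W sinα = 28.1
Σc'Δl = 31.2 kN/m; ΣN' = 381.9 kN/m; ΣW sinα = 141.1 kN/m
Resisting = 31.2 + 381.9·tan26.4° = 31.2 + 189.6 = 220.8 kN/m
FS = 220.8 / 141.1 = 1.565

FS = 1.56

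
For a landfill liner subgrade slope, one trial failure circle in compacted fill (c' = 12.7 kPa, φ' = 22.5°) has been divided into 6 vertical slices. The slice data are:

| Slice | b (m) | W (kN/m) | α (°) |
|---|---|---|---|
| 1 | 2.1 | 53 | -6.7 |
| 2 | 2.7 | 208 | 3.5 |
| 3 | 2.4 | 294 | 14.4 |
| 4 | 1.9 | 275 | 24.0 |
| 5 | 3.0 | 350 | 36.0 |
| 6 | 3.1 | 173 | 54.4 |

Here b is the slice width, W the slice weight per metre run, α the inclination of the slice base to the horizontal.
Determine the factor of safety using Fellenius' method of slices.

FS = 1.34

Ordinary method of slices: FS = Σ[c'·Δl_i + (W_i cosα_i)·tanφ'] / Σ W_i sinα_i, with Δl_i = b_i / cosα_i.
Slice 1: Δl = 2.1/cos(-6.7°) = 2.114 m; N'_1 = 53·cos(-6.7°) = 52.6; c'Δl = 26.85; W sinα = -6.2
Slice 2: Δl = 2.7/cos3.5° = 2.705 m; N'_2 = 208·cos3.5° = 207.6; c'Δl = 34.35; W sinα = 12.7
Slice 3: Δl = 2.4/cos14.4° = 2.478 m; N'_3 = 294·cos14.4° = 284.8; c'Δl = 31.47; W sinα = 73.1
Slice 4: Δl = 1.9/cos24.0° = 2.080 m; N'_4 = 275·cos24.0° = 251.2; c'Δl = 26.41; W sinα = 111.9
Slice 5: Δl = 3.0/cos36.0° = 3.708 m; N'_5 = 350·cos36.0° = 283.2; c'Δl = 47.09; W sinα = 205.7
Slice 6: Δl = 3.1/cos54.4° = 5.325 m; N'_6 = 173·cos54.4° = 100.7; c'Δl = 67.63; W sinα = 140.7
Σc'Δl = 233.8 kN/m; ΣN' = 1180.1 kN/m; ΣW sinα = 537.9 kN/m
Resisting = 233.8 + 1180.1·tan22.5° = 233.8 + 488.8 = 722.6 kN/m
FS = 722.6 / 537.9 = 1.343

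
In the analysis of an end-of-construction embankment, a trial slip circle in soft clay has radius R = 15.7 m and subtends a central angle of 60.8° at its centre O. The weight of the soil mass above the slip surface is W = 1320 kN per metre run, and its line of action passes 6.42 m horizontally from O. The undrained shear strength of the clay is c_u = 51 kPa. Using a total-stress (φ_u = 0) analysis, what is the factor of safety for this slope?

FS = 1.57

Taking moments about the centre O, the resisting moment is provided by the undrained shear strength acting along the arc:
Arc length L_a = R·θ = 15.7·(60.8°·π/180) = 15.7·1.0612 = 16.66 m
M_R = c_u·L_a·R = 51·16.66·15.7 = 13339.8 kN·m/m
M_D = W·d = 1320·6.42 = 8474.4 kN·m/m
FS = M_R / M_D = 13339.8 / 8474.4 = 1.574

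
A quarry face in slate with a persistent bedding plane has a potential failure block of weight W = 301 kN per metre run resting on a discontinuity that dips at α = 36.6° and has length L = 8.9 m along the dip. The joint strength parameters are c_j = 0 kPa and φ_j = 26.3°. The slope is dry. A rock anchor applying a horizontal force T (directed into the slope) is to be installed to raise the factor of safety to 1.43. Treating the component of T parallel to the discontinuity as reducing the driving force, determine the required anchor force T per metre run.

T = 95 kN/m

Resolving forces along and normal to the sliding plane, with the horizontal anchor force T adding T·sinα to the effective normal force and T·cosα acting up the plane against the driving force:
FS = [c_jL + (W cosα + T sinα) tanφ_j] / [W sinα − T cosα]
Without the anchor: N' = 241.6 kN/m, driving T_d = 179.5 kN/m, resisting R = 0·8.9 + 241.6·tan26.3° = 119.4 kN/m, FS = 0.67.
Setting FS = 1.43 and solving for T:
1.43·(179.5 − T cos36.6°) = 119.4 + T sin36.6°·tan26.3°
T·(sin36.6°·tan26.3° + 1.43·cos36.6°) = 1.43·179.5 − 119.4
T·(0.5962·0.4942 + 1.43·0.8028) = 256.6 − 119.4 = 137.2
T·1.4427 = 137.2
T = 95.1 kN/m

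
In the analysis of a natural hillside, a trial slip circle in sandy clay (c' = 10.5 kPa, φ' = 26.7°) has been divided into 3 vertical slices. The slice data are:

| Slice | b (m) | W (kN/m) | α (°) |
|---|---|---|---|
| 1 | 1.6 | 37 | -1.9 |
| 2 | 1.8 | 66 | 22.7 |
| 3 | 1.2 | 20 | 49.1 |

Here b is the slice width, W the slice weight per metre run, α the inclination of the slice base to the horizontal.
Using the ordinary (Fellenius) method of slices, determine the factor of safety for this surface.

FS = 2.85

Ordinary method of slices: FS = Σ[c'·Δl_i + (W_i cosα_i)·tanφ'] / Σ W_i sinα_i, with Δl_i = b_i / cosα_i.
Slice 1: Δl = 1.6/cos(-1.9°) = 1.601 m; N'_1 = 37·cos(-1.9°) = 37.0; c'Δl = 16.81; W sinα = -1.2
Slice 2: Δl = 1.8/cos22.7° = 1.951 m; N'_2 = 66·cos22.7° = 60.9; c'Δl = 20.49; W sinα = 25.5
Slice 3: Δl = 1.2/cos49.1° = 1.833 m; N'_3 = 20·cos49.1° = 13.1; c'Δl = 19.24; W sinα = 15.1
Σc'Δl = 56.5 kN/m; ΣN' = 111.0 kN/m; ΣW sinα = 39.4 kN/m
Resisting = 56.5 + 111.0·tan26.7° = 56.5 + 55.8 = 112.3 kN/m
FS = 112.3 / 39.4 = 2.854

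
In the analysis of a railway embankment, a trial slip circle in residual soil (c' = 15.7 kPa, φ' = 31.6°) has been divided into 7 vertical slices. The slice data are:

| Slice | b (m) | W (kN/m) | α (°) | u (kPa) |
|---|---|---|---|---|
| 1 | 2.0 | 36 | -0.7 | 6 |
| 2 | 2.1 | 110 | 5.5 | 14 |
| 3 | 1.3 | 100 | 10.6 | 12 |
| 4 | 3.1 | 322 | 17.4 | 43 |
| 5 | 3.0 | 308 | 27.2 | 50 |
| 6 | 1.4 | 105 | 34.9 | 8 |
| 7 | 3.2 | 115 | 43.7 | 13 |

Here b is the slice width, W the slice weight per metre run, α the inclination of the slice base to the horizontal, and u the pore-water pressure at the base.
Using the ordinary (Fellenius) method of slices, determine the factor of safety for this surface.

Ordinary method of slices: FS = Σ[c'·Δl_i + (W_i cosα_i − u_i·Δl_i)·tanφ'] / Σ W_i sinα_i, with Δl_i = b_i / cosα_i.
Slice 1: Δl = 2.0/cos(-0.7°) = 2.000 m; N'_1 = 36·cos(-0.7°) − 6·2.000 = 24.0; c'Δl = 31.40; W sinα = -0.4
Slice 2: Δl = 2.1/cos5.5° = 2.110 m; N'_2 = 110·cos5.5° − 14·2.110 = 80.0; c'Δl = 33.12; W sinα = 10.5
Slice 3: Δl = 1.3/cos10.6° = 1.323 m; N'_3 = 100·cos10.6° − 12·1.323 = 82.4; c'Δl = 20.76; W sinα = 18.4
Slice 4: Δl = 3.1/cos17.4° = 3.249 m; N'_4 = 322·cos17.4° − 43·3.249 = 167.6; c'Δl = 51.00; W sinα = 96.3
Slice 5: Δl = 3.0/cos27.2° = 3.373 m; N'_5 = 308·cos27.2° − 50·3.373 = 105.3; c'Δl = 52.96; W sinα = 140.8
Slice 6: Δl = 1.4/cos34.9° = 1.707 m; N'_6 = 105·cos34.9° − 8·1.707 = 72.5; c'Δl = 26.80; W sinα = 60.1
Slice 7: Δl = 3.2/cos43.7° = 4.426 m; N'_7 = 115·cos43.7° − 13·4.426 = 25.6; c'Δl = 69.49; W sinα = 79.5
Σc'Δl = 285.5 kN/m; ΣN' = 557.3 kN/m; ΣW sinα = 405.1 kN/m
Resisting = 285.5 + 557.3·tan31.6° = 285.5 + 342.9 = 628.4 kN/m
FS = 628.4 / 405.1 = 1.551

FS = 1.55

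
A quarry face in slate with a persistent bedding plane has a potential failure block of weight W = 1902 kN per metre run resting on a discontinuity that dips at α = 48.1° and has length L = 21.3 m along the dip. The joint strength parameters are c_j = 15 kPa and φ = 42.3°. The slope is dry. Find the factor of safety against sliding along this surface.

FS = 1.04

Resolving the block weight along and normal to the plane and applying the Mohr–Coulomb strength on the joint:
N' = W cosα = 1902·cos48.1° = 1270.2 kN/m
Driving force T = W sinα = 1902·sin48.1° = 1415.7 kN/m
Resisting force R = c_j·L + N'·tanφ = 15·21.3 + 1270.2·tan42.3° = 319.5 + 1155.8 = 1475.3 kN/m
FS = R / T = 1475.3 / 1415.7 = 1.042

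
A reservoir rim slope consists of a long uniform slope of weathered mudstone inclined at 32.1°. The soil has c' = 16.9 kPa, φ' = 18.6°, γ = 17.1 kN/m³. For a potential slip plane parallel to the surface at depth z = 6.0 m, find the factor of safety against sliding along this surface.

FS = 0.90

For an infinite slope with a slip plane parallel to the surface (no pore pressure): FS = [c' + γz cos²β tanφ'] / [γz sinβ cosβ].
γz = 17.1·6.0 = 102.60 kN/m²
Numerator = 16.9 + 102.60·cos²32.1°·tan18.6° = 16.9 + 102.60·0.7176·0.3365 = 41.678 kPa
Denominator = 102.60·sin32.1°·cos32.1° = 102.60·0.5314·0.8471 = 46.186 kPa
FS = 41.678 / 46.186 = 0.902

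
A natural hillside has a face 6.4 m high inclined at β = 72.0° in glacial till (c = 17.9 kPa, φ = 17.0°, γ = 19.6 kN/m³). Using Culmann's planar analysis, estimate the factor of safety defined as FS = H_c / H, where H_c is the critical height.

H_c = (4c/γ) · sinβ cosφ / [1 − cos(β − φ)]
    = (4·17.9/19.6) · sin72.0°·cos17.0° / [1 − cos55.0°]
    = 3.653 · 0.9095 / 0.4264 = 7.79 m
FS = H_c / H = 7.79 / 6.4 = 1.217

FS = 1.22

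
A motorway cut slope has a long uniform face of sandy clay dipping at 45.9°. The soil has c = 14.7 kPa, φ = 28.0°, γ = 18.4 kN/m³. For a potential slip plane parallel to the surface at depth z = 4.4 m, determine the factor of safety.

FS = 0.88

For an infinite slope with a slip plane parallel to the surface (no pore pressure): FS = [c + γz cos²β tanφ] / [γz sinβ cosβ].
γz = 18.4·4.4 = 80.96 kN/m²
Numerator = 14.7 + 80.96·cos²45.9°·tan28.0° = 14.7 + 80.96·0.4843·0.5317 = 35.548 kPa
Denominator = 80.96·sin45.9°·cos45.9° = 80.96·0.7181·0.6959 = 40.460 kPa
FS = 35.548 / 40.460 = 0.879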